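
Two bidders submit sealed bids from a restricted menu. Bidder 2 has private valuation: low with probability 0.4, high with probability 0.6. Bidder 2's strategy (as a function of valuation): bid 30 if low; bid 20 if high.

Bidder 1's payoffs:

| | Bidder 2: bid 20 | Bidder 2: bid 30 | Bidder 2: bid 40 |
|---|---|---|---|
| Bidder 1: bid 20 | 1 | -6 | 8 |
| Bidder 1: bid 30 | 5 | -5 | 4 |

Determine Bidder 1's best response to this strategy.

Compute Bidder 1's expected payoff for each action, taking the expectation over Bidder 2's type.
E[bid 20] = 0.4·(-6) + 0.6·(1) = -1.8
E[bid 30] = 0.4·(-5) + 0.6·(5) = 1
Best response: bid 30 (1 is the largest).

bid 30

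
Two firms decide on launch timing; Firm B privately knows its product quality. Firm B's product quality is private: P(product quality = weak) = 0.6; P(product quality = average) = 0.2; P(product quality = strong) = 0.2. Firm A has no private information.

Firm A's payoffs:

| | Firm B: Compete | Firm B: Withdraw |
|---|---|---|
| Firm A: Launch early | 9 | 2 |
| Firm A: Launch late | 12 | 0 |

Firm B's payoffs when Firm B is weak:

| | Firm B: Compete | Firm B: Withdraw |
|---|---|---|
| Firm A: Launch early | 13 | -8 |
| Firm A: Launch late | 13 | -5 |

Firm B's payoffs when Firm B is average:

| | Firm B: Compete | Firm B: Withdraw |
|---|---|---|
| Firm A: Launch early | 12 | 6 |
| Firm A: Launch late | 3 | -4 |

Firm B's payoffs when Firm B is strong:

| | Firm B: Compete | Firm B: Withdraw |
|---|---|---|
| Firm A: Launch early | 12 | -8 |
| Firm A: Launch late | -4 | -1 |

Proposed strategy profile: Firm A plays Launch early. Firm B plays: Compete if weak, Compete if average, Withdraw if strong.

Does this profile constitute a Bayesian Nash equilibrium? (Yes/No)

A profile is a BNE iff every type of every player is best-responding given beliefs about the other side.
Firm A plays Launch early: E[Launch early] = 0.6·(9) + 0.2·(9) + 0.2·(2) = 7.6; E[Launch late] = 9.6. Not best-responding. ✗
Firm B (product quality weak), facing Launch early: Compete gives 13, Withdraw gives -8. Proposed Compete is best. ✓
Firm B (product quality average), facing Launch early: Compete gives 12, Withdraw gives 6. Proposed Compete is best. ✓
Firm B (product quality strong), facing Launch early: Compete gives 12, Withdraw gives -8. Proposed Withdraw is not best — profitable deviation exists. ✗

No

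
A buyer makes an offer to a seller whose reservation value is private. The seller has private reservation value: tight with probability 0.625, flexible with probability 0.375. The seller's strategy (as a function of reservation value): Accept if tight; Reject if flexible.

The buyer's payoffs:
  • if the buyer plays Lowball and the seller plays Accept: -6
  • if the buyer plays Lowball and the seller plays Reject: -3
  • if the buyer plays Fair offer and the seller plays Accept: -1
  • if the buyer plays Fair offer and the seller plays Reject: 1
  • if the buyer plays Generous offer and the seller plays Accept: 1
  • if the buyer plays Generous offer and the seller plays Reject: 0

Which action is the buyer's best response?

E[Lowball] = 0.625·(-6) + 0.375·(-3) = -4.875
E[Fair offer] = 0.625·(-1) + 0.375·(1) = -0.25
E[Generous offer] = 0.625·(1) + 0.375·(0) = 0.625
Best response: Generous offer (0.625 is the largest).

Generous offer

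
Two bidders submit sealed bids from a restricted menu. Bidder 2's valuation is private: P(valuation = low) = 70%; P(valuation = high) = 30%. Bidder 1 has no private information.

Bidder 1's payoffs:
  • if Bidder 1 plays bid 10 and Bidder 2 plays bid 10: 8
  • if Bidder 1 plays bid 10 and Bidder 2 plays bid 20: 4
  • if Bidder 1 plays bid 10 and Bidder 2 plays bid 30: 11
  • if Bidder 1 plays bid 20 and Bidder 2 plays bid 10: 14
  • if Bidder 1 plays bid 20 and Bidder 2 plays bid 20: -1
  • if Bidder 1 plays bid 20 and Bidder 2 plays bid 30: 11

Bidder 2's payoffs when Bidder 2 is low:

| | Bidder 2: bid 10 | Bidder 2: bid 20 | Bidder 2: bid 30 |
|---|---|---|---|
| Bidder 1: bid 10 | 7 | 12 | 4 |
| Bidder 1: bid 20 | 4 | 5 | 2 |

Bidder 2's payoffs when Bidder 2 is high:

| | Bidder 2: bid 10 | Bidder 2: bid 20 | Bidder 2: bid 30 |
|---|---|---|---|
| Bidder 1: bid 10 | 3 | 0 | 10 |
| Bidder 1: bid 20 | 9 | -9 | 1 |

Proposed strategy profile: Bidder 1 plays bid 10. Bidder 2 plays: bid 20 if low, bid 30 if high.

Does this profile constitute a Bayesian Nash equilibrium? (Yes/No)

Bidder 1 plays bid 10: E[bid 10] = 0.7·(4) + 0.3·(11) = 6.1; E[bid 20] = 2.6. Best-responding. ✓
Bidder 2 (valuation low), facing bid 10: bid 10 gives 7, bid 20 gives 12, bid 30 gives 4. Proposed bid 20 is best. ✓
Bidder 2 (valuation high), facing bid 10: bid 10 gives 3, bid 20 gives 0, bid 30 gives 10. Proposed bid 30 is best. ✓

Yes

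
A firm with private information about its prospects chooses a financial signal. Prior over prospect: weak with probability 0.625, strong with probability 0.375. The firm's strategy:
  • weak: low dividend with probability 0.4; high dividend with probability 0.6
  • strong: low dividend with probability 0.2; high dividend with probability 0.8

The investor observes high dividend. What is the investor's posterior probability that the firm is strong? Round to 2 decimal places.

0.44

Apply Bayes' rule using the sender's strategy as the likelihood.
P(high dividend) = 0.625·0.6 + 0.375·0.8 = 0.675
P(strong | high dividend) = (0.375·0.8) / 0.675 = 0.3 / 0.675 = 0.444444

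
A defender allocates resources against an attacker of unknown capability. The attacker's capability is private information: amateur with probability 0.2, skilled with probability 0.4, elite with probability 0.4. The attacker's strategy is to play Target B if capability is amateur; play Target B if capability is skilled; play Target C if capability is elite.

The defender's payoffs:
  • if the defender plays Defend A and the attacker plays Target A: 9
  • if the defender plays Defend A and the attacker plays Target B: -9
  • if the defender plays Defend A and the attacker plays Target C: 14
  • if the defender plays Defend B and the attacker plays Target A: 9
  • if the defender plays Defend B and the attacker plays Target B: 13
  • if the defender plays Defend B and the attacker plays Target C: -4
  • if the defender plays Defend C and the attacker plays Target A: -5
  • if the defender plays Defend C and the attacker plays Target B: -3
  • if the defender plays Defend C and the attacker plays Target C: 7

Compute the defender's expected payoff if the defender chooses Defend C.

Take the expectation over the attacker's capability, weighting each type's action by its prior probability.
E[Defend C] = 0.2·(-3) + 0.4·(-3) + 0.4·7 = (-0.6) + (-1.2) + 2.8 = 1

1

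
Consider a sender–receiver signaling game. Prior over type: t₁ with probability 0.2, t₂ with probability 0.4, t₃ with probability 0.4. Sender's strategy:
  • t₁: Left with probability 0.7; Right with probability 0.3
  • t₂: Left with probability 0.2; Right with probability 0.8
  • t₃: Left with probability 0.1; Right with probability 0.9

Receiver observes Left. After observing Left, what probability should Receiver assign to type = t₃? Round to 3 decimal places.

0.154

Apply Bayes' rule using the sender's strategy as the likelihood.
P(Left) = 0.2·0.7 + 0.4·0.2 + 0.4·0.1 = 0.26
P(t₃ | Left) = (0.4·0.1) / 0.26 = 0.04 / 0.26 = 0.153846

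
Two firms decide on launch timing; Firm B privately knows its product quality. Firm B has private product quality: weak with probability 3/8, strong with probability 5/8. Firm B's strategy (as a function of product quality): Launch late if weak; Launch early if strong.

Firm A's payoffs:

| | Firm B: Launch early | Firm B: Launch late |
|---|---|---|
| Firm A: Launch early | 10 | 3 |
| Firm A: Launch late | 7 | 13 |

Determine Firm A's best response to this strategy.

Launch late

E[Launch early] = 3/8·(3) + 5/8·(10) = 59/8
E[Launch late] = 3/8·(13) + 5/8·(7) = 37/4
Best response: Launch late (37/4 is the largest).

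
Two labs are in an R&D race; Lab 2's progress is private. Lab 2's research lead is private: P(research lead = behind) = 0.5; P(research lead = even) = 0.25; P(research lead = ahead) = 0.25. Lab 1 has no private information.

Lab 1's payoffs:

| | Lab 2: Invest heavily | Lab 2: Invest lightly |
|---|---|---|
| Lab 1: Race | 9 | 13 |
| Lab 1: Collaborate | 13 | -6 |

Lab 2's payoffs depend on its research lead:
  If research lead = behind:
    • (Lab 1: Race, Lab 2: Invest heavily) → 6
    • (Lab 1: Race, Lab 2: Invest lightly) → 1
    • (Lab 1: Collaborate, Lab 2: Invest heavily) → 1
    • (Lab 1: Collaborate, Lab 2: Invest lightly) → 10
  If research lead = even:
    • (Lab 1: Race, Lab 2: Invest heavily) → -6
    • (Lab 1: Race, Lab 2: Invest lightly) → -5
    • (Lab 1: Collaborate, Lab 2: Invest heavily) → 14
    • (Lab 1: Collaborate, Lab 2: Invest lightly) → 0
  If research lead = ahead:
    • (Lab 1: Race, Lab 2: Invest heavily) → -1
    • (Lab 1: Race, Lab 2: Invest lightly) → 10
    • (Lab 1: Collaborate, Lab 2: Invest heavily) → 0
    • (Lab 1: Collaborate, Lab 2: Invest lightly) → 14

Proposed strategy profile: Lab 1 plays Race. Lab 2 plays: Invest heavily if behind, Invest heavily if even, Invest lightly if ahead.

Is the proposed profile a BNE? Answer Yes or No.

No

Lab 1 plays Race: E[Race] = 0.5·(9) + 0.25·(9) + 0.25·(13) = 10; E[Collaborate] = 8.25. Best-responding. ✓
Lab 2 (research lead behind), facing Race: Invest heavily gives 6, Invest lightly gives 1. Proposed Invest heavily is best. ✓
Lab 2 (research lead even), facing Race: Invest heavily gives -6, Invest lightly gives -5. Proposed Invest heavily is not best — profitable deviation exists. ✗
Lab 2 (research lead ahead), facing Race: Invest heavily gives -1, Invest lightly gives 10. Proposed Invest lightly is best. ✓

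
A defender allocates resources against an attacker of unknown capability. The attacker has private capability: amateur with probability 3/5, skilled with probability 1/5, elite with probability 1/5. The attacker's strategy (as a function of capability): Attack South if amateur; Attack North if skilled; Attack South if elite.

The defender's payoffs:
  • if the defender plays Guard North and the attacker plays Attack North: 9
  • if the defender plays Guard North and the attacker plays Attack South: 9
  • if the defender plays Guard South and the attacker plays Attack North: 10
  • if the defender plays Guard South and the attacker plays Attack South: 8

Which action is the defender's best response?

Guard North

Compute the defender's expected payoff for each action, taking the expectation over the attacker's type.
E[Guard North] = 3/5·(9) + 1/5·(9) + 1/5·(9) = 9
E[Guard South] = 3/5·(8) + 1/5·(10) + 1/5·(8) = 42/5
Best response: Guard North (9 is the largest).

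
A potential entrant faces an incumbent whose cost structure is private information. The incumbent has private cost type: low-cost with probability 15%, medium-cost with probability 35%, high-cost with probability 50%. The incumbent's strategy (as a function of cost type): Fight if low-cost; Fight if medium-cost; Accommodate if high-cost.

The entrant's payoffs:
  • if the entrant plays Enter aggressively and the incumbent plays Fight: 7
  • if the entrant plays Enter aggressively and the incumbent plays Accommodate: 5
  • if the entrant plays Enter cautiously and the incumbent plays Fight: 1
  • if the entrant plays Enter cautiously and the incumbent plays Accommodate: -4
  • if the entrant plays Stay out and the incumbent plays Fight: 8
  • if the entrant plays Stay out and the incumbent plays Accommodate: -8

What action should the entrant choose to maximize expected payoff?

Compute the entrant's expected payoff for each action, taking the expectation over the incumbent's type.
E[Enter aggressively] = 0.15·(7) + 0.35·(7) + 0.5·(5) = 6
E[Enter cautiously] = 0.15·(1) + 0.35·(1) + 0.5·(-4) = -1.5
E[Stay out] = 0.15·(8) + 0.35·(8) + 0.5·(-8) = 0
Best response: Enter aggressively (6 is the largest).

Enter aggressively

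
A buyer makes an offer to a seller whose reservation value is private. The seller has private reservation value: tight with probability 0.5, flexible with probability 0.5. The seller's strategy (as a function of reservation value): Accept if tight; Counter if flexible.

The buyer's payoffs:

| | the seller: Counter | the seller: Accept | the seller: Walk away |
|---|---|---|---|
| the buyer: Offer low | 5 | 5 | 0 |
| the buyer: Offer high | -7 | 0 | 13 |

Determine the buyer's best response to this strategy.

Offer low

Compute the buyer's expected payoff for each action, taking the expectation over the seller's type.
E[Offer low] = 0.5·(5) + 0.5·(5) = 5
E[Offer high] = 0.5·(0) + 0.5·(-7) = -3.5
Best response: Offer low (5 is the largest).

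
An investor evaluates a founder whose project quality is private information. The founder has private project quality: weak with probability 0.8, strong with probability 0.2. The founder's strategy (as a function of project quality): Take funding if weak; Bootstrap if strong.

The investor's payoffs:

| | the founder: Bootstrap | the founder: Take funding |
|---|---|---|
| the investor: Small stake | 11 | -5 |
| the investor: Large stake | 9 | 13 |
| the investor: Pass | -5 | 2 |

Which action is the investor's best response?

Large stake

E[Small stake] = 0.8·(-5) + 0.2·(11) = -1.8
E[Large stake] = 0.8·(13) + 0.2·(9) = 12.2
E[Pass] = 0.8·(2) + 0.2·(-5) = 0.6
Best response: Large stake (12.2 is the largest).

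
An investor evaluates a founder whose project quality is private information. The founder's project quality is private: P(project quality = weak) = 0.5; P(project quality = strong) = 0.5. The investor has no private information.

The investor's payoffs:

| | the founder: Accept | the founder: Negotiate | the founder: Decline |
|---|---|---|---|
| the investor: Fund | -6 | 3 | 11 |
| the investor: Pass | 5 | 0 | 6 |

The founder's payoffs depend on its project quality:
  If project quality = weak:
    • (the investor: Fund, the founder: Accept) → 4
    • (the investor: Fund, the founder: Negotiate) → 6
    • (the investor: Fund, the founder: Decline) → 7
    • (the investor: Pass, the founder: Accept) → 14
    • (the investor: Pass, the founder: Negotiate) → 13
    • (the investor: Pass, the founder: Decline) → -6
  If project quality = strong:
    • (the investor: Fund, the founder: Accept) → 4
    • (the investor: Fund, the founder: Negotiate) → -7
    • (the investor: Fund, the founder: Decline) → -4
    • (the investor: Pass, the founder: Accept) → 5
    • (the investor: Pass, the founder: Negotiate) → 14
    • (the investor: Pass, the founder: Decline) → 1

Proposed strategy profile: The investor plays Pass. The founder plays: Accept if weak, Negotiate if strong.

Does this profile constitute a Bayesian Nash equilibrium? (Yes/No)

The investor plays Pass: E[Pass] = 0.5·(5) + 0.5·(0) = 2.5; E[Fund] = -1.5. Best-responding. ✓
The founder (project quality weak), facing Pass: Accept gives 14, Negotiate gives 13, Decline gives -6. Proposed Accept is best. ✓
The founder (project quality strong), facing Pass: Accept gives 5, Negotiate gives 14, Decline gives 1. Proposed Negotiate is best. ✓

Yes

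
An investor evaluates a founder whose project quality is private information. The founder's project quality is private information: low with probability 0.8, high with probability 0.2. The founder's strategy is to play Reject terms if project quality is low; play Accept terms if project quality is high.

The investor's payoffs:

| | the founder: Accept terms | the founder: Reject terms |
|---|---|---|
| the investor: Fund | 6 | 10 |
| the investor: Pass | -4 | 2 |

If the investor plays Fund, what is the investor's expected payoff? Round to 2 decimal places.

E[Fund] = 0.8·10 + 0.2·6 = 8 + 1.2 = 9.2

9.20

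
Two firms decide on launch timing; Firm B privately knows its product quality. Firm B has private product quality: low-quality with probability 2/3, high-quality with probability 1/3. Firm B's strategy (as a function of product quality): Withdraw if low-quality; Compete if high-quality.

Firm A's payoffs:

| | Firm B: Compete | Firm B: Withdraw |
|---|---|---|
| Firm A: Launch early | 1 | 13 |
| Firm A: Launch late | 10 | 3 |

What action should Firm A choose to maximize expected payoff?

Launch early

E[Launch early] = 2/3·(13) + 1/3·(1) = 9
E[Launch late] = 2/3·(3) + 1/3·(10) = 16/3
Best response: Launch early (9 is the largest).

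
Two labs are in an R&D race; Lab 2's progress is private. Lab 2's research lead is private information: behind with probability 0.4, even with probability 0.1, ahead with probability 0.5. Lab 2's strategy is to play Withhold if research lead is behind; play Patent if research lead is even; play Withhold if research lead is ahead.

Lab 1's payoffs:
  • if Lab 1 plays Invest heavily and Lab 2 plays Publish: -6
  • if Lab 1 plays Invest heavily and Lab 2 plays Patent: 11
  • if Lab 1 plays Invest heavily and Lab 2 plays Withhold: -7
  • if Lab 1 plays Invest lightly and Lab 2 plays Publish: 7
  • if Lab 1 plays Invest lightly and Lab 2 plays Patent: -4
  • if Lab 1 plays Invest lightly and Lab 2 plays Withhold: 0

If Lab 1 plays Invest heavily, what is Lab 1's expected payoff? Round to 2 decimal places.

-5.20

E[Invest heavily] = 0.4·(-7) + 0.1·11 + 0.5·(-7) = (-2.8) + 1.1 + (-3.5) = -5.2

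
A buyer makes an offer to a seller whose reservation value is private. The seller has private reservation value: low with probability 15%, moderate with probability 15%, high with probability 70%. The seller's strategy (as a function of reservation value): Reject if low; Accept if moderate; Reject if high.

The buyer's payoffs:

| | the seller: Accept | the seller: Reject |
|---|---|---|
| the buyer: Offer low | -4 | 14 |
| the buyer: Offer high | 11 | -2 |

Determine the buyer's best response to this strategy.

Offer low

Compute the buyer's expected payoff for each action, taking the expectation over the seller's type.
E[Offer low] = 0.15·(14) + 0.15·(-4) + 0.7·(14) = 11.3
E[Offer high] = 0.15·(-2) + 0.15·(11) + 0.7·(-2) = -0.05
Best response: Offer low (11.3 is the largest).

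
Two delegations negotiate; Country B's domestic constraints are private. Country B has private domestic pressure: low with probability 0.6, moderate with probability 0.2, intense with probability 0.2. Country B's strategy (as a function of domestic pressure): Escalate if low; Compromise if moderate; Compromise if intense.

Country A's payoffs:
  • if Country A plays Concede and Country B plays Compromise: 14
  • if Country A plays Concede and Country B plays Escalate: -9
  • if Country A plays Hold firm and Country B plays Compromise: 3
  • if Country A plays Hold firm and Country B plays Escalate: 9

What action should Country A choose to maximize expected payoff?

Compute Country A's expected payoff for each action, taking the expectation over Country B's type.
E[Concede] = 0.6·(-9) + 0.2·(14) + 0.2·(14) = 0.2
E[Hold firm] = 0.6·(9) + 0.2·(3) + 0.2·(3) = 6.6
Best response: Hold firm (6.6 is the largest).

Hold firm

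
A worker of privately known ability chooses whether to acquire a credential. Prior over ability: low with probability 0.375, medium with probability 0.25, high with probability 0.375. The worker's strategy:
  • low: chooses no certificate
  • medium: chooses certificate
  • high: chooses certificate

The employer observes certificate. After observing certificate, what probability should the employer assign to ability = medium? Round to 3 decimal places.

P(certificate) = 0.375·0 + 0.25·1 + 0.375·1 = 0.625
P(medium | certificate) = (0.25·1) / 0.625 = 0.25 / 0.625 = 0.4

0.400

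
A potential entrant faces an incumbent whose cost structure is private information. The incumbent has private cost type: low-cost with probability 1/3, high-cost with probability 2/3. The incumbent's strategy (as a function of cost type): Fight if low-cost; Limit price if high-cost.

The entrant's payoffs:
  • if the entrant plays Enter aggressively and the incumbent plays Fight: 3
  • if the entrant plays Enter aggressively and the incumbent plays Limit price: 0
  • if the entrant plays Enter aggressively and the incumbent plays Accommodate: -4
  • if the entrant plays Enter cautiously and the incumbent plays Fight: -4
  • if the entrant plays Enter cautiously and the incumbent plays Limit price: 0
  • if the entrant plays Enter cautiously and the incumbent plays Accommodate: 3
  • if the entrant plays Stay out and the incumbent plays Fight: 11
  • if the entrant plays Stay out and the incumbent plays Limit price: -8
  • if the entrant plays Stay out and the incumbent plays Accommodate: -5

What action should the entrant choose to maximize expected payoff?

Enter aggressively

E[Enter aggressively] = 1/3·(3) + 2/3·(0) = 1
E[Enter cautiously] = 1/3·(-4) + 2/3·(0) = -4/3
E[Stay out] = 1/3·(11) + 2/3·(-8) = -5/3
Best response: Enter aggressively (1 is the largest).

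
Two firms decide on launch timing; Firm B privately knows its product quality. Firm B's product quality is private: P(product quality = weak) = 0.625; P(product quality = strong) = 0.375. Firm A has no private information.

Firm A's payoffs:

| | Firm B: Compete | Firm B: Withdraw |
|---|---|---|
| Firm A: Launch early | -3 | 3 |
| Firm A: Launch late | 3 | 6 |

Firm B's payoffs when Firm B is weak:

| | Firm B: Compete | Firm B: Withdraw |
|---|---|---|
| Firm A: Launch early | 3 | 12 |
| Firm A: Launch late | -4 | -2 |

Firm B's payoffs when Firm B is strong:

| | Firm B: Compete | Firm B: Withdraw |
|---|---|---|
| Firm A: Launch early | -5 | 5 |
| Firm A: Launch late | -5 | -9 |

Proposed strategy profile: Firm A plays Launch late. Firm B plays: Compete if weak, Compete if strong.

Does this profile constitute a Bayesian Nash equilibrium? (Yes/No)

Firm A plays Launch late: E[Launch late] = 0.625·(3) + 0.375·(3) = 3; E[Launch early] = -3. Best-responding. ✓
Firm B (product quality weak), facing Launch late: Compete gives -4, Withdraw gives -2. Proposed Compete is not best — profitable deviation exists. ✗
Firm B (product quality strong), facing Launch late: Compete gives -5, Withdraw gives -9. Proposed Compete is best. ✓

No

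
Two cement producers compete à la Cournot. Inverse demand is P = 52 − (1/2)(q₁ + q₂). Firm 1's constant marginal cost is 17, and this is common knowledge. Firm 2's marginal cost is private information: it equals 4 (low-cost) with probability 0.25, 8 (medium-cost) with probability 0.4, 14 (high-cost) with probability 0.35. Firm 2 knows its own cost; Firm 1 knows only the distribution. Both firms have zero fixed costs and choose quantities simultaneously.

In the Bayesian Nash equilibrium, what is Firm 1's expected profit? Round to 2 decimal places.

Each type of Firm 2 best-responds to q₁; Firm 1 best-responds to the expected q₂ over Firm 2's types.
Firm 2 with cost c maximizes (52 − (1/2)(q₁+q₂) − c)·q₂, giving q₂(c) = (52 − c − (1/2)q₁).
E[c₂] = 0.25·4 + 0.4·8 + 0.35·14 = 9.1
Firm 1's FOC against E[q₂] yields q₁ = (52 − 2·17 + E[c₂])/(3/2) = (52 − 34 + 9.1)/(3/2) = 18.0667.
E[P] = 52 − (1/2)·(q₁ + E[q₂]) = 26.0333; Firm 1's expected profit = (E[P] − 17)·q₁ = (26.0333 − 17)·18.0667 = 163.202.

163.20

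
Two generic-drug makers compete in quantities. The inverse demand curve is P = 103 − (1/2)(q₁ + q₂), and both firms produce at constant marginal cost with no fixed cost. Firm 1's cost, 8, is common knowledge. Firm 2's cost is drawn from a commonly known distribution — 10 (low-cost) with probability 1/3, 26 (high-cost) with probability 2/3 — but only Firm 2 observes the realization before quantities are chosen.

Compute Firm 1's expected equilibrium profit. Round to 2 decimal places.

2576.02

Firm 2 with cost c maximizes (103 − (1/2)(q₁+q₂) − c)·q₂, giving q₂(c) = (103 − c − (1/2)q₁).
E[c₂] = 1/3·10 + 2/3·26 = 20.6667
Firm 1's FOC against E[q₂] yields q₁ = (103 − 2·8 + E[c₂])/(3/2) = (103 − 16 + 20.6667)/(3/2) = 71.7778.
E[P] = 103 − (1/2)·(q₁ + E[q₂]) = 43.8889; Firm 1's expected profit = (E[P] − 8)·q₁ = (43.8889 − 8)·71.7778 = 2576.02.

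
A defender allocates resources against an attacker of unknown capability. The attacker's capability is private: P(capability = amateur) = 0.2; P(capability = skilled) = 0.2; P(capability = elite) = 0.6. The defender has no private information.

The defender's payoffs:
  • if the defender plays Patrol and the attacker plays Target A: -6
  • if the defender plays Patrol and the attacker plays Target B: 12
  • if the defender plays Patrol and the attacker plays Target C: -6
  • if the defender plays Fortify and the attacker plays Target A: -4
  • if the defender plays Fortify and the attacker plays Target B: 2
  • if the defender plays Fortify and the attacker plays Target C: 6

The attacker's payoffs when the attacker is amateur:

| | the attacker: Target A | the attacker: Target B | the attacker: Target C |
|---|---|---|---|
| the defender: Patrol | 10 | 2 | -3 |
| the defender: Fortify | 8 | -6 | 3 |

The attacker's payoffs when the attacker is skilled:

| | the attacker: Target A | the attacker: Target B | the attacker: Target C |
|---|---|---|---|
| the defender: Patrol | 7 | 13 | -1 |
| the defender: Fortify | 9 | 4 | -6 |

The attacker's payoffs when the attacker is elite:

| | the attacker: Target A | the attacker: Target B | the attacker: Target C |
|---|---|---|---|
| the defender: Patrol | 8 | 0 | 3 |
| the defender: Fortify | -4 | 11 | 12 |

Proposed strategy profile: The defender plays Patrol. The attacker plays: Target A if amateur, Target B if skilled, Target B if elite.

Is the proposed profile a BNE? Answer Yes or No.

No

The defender plays Patrol: E[Patrol] = 0.2·(-6) + 0.2·(12) + 0.6·(12) = 8.4; E[Fortify] = 0.8. Best-responding. ✓
The attacker (capability amateur), facing Patrol: Target A gives 10, Target B gives 2, Target C gives -3. Proposed Target A is best. ✓
The attacker (capability skilled), facing Patrol: Target A gives 7, Target B gives 13, Target C gives -1. Proposed Target B is best. ✓
The attacker (capability elite), facing Patrol: Target A gives 8, Target B gives 0, Target C gives 3. Proposed Target B is not best — profitable deviation exists. ✗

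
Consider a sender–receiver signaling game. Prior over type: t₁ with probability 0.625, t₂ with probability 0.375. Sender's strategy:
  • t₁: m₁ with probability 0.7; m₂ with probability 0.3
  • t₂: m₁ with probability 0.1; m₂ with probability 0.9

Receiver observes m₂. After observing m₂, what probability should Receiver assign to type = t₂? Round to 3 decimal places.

Apply Bayes' rule using the sender's strategy as the likelihood.
P(m₂) = 0.625·0.3 + 0.375·0.9 = 0.525
P(t₂ | m₂) = (0.375·0.9) / 0.525 = 0.3375 / 0.525 = 0.642857

0.643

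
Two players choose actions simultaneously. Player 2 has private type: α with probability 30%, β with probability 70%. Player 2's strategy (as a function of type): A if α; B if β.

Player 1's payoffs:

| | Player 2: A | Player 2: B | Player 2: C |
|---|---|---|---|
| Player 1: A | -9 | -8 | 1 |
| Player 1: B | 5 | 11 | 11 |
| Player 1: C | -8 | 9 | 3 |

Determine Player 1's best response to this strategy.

E[A] = 0.3·(-9) + 0.7·(-8) = -8.3
E[B] = 0.3·(5) + 0.7·(11) = 9.2
E[C] = 0.3·(-8) + 0.7·(9) = 3.9
Best response: B (9.2 is the largest).

B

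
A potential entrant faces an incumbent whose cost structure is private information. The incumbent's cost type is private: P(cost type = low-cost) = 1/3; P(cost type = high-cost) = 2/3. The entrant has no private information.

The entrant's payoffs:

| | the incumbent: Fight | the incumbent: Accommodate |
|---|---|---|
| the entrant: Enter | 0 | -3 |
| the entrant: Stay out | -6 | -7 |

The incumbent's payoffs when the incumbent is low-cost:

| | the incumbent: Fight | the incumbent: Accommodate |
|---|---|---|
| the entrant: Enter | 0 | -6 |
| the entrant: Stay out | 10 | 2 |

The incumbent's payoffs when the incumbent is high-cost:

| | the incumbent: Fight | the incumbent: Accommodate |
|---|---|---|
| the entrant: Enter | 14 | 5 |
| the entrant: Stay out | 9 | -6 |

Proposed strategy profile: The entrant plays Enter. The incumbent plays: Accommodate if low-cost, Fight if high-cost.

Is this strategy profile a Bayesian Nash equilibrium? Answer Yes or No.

No

The entrant plays Enter: E[Enter] = 1/3·(-3) + 2/3·(0) = -1; E[Stay out] = -19/3. Best-responding. ✓
The incumbent (cost type low-cost), facing Enter: Fight gives 0, Accommodate gives -6. Proposed Accommodate is not best — profitable deviation exists. ✗
The incumbent (cost type high-cost), facing Enter: Fight gives 14, Accommodate gives 5. Proposed Fight is best. ✓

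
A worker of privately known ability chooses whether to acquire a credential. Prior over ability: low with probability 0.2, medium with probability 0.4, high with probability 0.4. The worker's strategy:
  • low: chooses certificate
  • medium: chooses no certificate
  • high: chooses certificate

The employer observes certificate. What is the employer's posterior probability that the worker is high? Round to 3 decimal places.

Apply Bayes' rule using the sender's strategy as the likelihood.
P(certificate) = 0.2·1 + 0.4·0 + 0.4·1 = 0.6
P(high | certificate) = (0.4·1) / 0.6 = 0.4 / 0.6 = 0.666667

0.667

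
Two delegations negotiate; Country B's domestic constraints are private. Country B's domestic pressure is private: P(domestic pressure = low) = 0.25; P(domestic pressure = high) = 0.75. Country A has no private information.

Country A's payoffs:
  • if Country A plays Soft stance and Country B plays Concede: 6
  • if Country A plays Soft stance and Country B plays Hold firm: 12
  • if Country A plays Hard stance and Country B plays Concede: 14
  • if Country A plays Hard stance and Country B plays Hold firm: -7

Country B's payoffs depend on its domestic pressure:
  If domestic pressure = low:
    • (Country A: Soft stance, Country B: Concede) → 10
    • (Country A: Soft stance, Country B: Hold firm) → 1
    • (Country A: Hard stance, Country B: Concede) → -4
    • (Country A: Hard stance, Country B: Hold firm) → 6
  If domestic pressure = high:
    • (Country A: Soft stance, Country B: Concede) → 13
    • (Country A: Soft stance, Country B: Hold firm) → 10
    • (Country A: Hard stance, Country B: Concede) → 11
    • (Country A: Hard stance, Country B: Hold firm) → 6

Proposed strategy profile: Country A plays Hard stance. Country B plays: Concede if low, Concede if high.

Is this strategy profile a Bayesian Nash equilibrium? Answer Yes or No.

No

A profile is a BNE iff every type of every player is best-responding given beliefs about the other side.
Country A plays Hard stance: E[Hard stance] = 0.25·(14) + 0.75·(14) = 14; E[Soft stance] = 6. Best-responding. ✓
Country B (domestic pressure low), facing Hard stance: Concede gives -4, Hold firm gives 6. Proposed Concede is not best — profitable deviation exists. ✗
Country B (domestic pressure high), facing Hard stance: Concede gives 11, Hold firm gives 6. Proposed Concede is best. ✓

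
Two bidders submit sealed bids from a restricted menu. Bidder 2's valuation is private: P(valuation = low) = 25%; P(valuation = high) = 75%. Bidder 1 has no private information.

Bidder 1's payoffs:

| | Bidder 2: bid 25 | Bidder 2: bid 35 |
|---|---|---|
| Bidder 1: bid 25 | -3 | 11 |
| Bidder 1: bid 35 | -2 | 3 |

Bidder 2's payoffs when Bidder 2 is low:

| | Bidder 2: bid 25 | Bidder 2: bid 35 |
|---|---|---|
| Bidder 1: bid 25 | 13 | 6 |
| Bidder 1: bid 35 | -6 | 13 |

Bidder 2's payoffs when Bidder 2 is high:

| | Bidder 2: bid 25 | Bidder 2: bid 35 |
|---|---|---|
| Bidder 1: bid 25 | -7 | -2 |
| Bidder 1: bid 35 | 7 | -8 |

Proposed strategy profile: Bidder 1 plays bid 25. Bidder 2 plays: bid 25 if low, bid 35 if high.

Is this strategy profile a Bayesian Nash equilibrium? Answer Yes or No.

Bidder 1 plays bid 25: E[bid 25] = 0.25·(-3) + 0.75·(11) = 7.5; E[bid 35] = 1.75. Best-responding. ✓
Bidder 2 (valuation low), facing bid 25: bid 25 gives 13, bid 35 gives 6. Proposed bid 25 is best. ✓
Bidder 2 (valuation high), facing bid 25: bid 25 gives -7, bid 35 gives -2. Proposed bid 35 is best. ✓

Yes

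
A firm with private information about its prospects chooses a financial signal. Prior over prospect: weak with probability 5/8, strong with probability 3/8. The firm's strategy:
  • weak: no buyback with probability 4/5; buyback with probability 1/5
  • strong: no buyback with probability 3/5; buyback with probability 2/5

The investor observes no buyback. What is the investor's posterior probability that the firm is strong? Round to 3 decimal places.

Apply Bayes' rule using the sender's strategy as the likelihood.
P(no buyback) = (5/8)·(4/5) + (3/8)·(3/5) = 29/40
P(strong | no buyback) = ((3/8)·(3/5)) / (29/40) = (9/40) / (29/40) = 9/29

0.310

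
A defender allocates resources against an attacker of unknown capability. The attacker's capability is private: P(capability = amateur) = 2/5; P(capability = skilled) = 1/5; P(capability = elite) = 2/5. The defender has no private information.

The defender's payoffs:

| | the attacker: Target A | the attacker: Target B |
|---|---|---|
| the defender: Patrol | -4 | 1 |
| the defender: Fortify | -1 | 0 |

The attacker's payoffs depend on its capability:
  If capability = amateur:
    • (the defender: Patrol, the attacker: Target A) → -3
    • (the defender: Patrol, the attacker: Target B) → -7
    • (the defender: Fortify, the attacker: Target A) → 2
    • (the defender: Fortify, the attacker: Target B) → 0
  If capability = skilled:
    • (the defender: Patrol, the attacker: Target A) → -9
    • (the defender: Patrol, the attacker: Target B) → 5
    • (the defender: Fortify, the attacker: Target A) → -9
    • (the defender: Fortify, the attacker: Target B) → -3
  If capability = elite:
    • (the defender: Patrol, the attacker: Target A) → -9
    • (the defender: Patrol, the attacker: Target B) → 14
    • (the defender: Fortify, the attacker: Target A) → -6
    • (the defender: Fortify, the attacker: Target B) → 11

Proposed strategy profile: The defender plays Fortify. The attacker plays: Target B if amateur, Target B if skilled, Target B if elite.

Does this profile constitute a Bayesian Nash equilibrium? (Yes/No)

No

A profile is a BNE iff every type of every player is best-responding given beliefs about the other side.
The defender plays Fortify: E[Fortify] = 2/5·(0) + 1/5·(0) + 2/5·(0) = 0; E[Patrol] = 1. Not best-responding. ✗
The attacker (capability amateur), facing Fortify: Target A gives 2, Target B gives 0. Proposed Target B is not best — profitable deviation exists. ✗
The attacker (capability skilled), facing Fortify: Target A gives -9, Target B gives -3. Proposed Target B is best. ✓
The attacker (capability elite), facing Fortify: Target A gives -6, Target B gives 11. Proposed Target B is best. ✓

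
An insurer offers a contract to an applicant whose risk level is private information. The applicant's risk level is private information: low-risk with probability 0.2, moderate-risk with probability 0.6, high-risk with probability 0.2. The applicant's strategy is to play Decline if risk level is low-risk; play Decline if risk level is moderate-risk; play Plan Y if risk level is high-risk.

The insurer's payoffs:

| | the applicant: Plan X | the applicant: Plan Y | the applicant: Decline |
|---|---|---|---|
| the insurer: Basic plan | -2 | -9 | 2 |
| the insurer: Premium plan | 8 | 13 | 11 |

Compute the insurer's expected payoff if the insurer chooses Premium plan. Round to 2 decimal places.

11.40

E[Premium plan] = 0.2·11 + 0.6·11 + 0.2·13 = 2.2 + 6.6 + 2.6 = 11.4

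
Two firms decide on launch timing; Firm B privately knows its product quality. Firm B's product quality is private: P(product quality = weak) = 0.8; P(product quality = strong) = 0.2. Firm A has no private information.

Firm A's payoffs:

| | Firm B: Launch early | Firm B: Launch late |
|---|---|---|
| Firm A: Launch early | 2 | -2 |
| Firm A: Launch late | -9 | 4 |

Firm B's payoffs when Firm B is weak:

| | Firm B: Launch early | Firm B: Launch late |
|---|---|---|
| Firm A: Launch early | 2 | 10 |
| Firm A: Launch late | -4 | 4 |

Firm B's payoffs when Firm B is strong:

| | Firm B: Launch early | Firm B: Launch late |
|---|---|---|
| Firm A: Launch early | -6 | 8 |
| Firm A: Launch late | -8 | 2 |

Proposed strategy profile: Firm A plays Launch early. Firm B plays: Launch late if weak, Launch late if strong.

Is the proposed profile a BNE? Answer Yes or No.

A profile is a BNE iff every type of every player is best-responding given beliefs about the other side.
Firm A plays Launch early: E[Launch early] = 0.8·(-2) + 0.2·(-2) = -2; E[Launch late] = 4. Not best-responding. ✗
Firm B (product quality weak), facing Launch early: Launch early gives 2, Launch late gives 10. Proposed Launch late is best. ✓
Firm B (product quality strong), facing Launch early: Launch early gives -6, Launch late gives 8. Proposed Launch late is best. ✓

No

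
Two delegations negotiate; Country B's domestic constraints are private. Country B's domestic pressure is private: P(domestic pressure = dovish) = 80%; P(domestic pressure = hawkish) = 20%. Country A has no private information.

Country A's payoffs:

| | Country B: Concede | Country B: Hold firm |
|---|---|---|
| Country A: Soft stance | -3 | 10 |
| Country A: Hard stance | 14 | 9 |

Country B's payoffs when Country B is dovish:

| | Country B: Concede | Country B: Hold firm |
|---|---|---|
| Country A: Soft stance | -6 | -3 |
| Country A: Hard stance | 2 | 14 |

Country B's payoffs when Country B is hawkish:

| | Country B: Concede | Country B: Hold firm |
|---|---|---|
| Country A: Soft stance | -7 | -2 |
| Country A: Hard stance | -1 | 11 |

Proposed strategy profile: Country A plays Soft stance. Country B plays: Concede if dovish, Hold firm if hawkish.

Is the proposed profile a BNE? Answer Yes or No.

A profile is a BNE iff every type of every player is best-responding given beliefs about the other side.
Country A plays Soft stance: E[Soft stance] = 0.8·(-3) + 0.2·(10) = -0.4; E[Hard stance] = 13. Not best-responding. ✗
Country B (domestic pressure dovish), facing Soft stance: Concede gives -6, Hold firm gives -3. Proposed Concede is not best — profitable deviation exists. ✗
Country B (domestic pressure hawkish), facing Soft stance: Concede gives -7, Hold firm gives -2. Proposed Hold firm is best. ✓

No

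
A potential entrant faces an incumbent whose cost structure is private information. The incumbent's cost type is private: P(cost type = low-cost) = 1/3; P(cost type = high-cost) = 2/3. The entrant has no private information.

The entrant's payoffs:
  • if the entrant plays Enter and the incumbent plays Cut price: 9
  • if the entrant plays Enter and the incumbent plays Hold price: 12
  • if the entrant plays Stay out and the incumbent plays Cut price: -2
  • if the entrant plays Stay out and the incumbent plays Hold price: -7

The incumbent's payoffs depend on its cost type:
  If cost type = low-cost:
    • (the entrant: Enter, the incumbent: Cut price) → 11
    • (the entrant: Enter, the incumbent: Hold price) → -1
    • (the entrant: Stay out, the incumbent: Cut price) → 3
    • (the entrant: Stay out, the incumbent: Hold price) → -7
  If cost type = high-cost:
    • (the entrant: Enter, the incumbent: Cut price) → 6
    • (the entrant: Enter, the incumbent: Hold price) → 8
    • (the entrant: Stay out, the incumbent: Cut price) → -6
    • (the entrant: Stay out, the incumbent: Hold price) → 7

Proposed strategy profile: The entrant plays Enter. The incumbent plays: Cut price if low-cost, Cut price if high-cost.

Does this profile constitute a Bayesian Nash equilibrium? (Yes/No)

No

The entrant plays Enter: E[Enter] = 1/3·(9) + 2/3·(9) = 9; E[Stay out] = -2. Best-responding. ✓
The incumbent (cost type low-cost), facing Enter: Cut price gives 11, Hold price gives -1. Proposed Cut price is best. ✓
The incumbent (cost type high-cost), facing Enter: Cut price gives 6, Hold price gives 8. Proposed Cut price is not best — profitable deviation exists. ✗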